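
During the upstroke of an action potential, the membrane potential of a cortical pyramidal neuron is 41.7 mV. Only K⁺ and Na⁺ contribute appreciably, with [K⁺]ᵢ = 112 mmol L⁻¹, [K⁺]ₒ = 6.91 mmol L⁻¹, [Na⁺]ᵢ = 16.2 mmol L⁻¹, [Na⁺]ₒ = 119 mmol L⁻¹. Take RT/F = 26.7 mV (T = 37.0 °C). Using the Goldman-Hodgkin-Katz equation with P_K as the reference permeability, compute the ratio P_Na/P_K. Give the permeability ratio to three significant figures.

Let α = P_Na/P_K. GHK: Vm = 26.7·ln[(Kₒ + α·Naₒ)/(Kᵢ + α·Naᵢ)].
e^(Vm/26.7) = e^(41.7/26.7) = 4.7674
So 4.7674·(Kᵢ + α·Naᵢ) = Kₒ + α·Naₒ → α = (4.7674·112.0 − 6.91) / (119.0 − 4.7674·16.2)
α = (533.9 − 6.91) / (119.0 − 77.23) = 527/41.77 = 12.62

12.6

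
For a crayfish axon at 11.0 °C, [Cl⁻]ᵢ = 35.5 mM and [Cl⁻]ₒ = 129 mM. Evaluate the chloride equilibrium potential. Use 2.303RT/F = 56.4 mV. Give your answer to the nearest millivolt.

E = (56.4/z) · log₁₀([Cl⁻]_out/[Cl⁻]_in) with z = -1.
For an anion, dividing by z = -1 reverses the sign.
= (56.4/-1) · log₁₀(129/35.5) = -56.40 · log₁₀(3.634)
= -56.40 · (0.5604) = -31.60 mV

-32 mV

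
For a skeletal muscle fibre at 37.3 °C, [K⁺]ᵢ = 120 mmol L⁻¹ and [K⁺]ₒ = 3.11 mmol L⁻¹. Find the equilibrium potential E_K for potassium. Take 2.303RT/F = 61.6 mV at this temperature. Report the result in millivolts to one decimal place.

-97.7 mV

E = (61.6/z) · log₁₀([K⁺]_out/[K⁺]_in) with z = +1.
= (61.6/1) · log₁₀(3.11/120) = 61.60 · log₁₀(0.02592)
= 61.60 · (-1.5864) = -97.72 mV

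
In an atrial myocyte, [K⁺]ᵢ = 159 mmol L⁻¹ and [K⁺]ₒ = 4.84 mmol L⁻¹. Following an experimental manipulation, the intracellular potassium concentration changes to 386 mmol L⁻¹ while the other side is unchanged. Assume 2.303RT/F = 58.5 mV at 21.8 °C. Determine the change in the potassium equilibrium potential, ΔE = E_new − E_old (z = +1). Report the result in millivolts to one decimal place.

E_old = (58.5/1)·log₁₀(4.84/159) = -88.72 mV
E_new = (58.5/1)·log₁₀(4.84/386) = -111.25 mV
ΔE = -111.25 − (-88.72) = -22.53 mV

-22.5 mV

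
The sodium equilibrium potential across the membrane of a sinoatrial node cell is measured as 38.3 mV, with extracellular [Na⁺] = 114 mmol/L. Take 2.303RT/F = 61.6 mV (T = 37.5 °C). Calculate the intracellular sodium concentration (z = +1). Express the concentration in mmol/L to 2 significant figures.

27 mmol/L

Nernst: E = (61.6/1) · log₁₀([out]/[in]), so log₁₀([out]/[in]) = 38.3 × 1 / 61.6 = 0.6218.
[out]/[in] = 10^(0.6218) = 4.186.
[in] = 114 / 4.186 = 27.24 mmol/L.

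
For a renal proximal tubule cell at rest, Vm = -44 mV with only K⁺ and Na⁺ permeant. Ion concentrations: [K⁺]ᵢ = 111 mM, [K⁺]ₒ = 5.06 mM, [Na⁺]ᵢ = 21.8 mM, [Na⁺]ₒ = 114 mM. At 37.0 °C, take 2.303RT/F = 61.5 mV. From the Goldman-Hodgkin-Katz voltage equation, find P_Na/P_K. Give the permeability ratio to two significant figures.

0.15

Let α = P_Na/P_K. GHK: Vm = 61.5·log₁₀[(Kₒ + α·Naₒ)/(Kᵢ + α·Naᵢ)].
10^(Vm/61.5) = 10^(-44.0/61.5) = 0.19255
So 0.19255·(Kᵢ + α·Naᵢ) = Kₒ + α·Naₒ → α = (0.19255·111.0 − 5.06) / (114.0 − 0.19255·21.8)
α = (21.37 − 5.06) / (114.0 − 4.198) = 16.31/109.8 = 0.1486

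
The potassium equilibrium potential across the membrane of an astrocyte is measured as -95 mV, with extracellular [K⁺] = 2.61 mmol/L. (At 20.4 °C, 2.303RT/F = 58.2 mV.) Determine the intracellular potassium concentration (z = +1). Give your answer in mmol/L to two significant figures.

Nernst: E = (58.2/1) · log₁₀([out]/[in]), so log₁₀([out]/[in]) = -95.0 × 1 / 58.2 = -1.6323.
[out]/[in] = 10^(-1.6323) = 0.02332.
[in] = 2.61 / 0.02332 = 111.9 mmol/L.

110 mmol/L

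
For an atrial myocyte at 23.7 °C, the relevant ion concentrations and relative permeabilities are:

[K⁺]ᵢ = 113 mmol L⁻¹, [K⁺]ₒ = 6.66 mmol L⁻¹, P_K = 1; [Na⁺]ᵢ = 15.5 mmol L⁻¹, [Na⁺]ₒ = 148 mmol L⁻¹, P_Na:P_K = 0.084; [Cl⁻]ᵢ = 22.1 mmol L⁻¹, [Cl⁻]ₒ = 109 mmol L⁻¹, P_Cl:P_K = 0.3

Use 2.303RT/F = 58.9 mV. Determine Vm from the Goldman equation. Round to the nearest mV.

-45 mV

Vm = 58.9 · log₁₀[(Σ P·[cation]ₒ + Σ P·[anion]ᵢ) / (Σ P·[cation]ᵢ + Σ P·[anion]ₒ)]
Numerator = 1×6.66 + 0.084×148 + 0.3×22.1 = 25.72
Denominator = 1×113 + 0.084×15.5 + 0.3×109 = 147
Vm = 58.9 · log₁₀(0.17498) = 58.9 × (-0.7570) = -44.59 mV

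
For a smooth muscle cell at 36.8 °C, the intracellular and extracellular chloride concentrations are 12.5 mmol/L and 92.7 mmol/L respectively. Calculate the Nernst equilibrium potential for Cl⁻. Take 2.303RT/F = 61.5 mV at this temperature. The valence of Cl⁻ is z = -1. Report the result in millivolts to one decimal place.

E = (61.5/z) · log₁₀([Cl⁻]_out/[Cl⁻]_in) with z = -1.
For an anion, dividing by z = -1 reverses the sign.
= (61.5/-1) · log₁₀(92.7/12.5) = -61.50 · log₁₀(7.416)
= -61.50 · (0.8702) = -53.52 mV

-53.5 mV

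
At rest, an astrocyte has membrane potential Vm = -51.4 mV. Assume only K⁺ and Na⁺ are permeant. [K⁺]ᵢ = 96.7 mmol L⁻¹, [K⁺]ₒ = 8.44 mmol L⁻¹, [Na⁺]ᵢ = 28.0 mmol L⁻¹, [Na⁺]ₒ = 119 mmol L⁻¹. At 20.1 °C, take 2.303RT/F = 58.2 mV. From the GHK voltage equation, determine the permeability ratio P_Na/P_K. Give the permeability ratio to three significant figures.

0.0365

Let α = P_Na/P_K. GHK: Vm = 58.2·log₁₀[(Kₒ + α·Naₒ)/(Kᵢ + α·Naᵢ)].
10^(Vm/58.2) = 10^(-51.4/58.2) = 0.13087
So 0.13087·(Kᵢ + α·Naᵢ) = Kₒ + α·Naₒ → α = (0.13087·96.7 − 8.44) / (119.0 − 0.13087·28.0)
α = (12.66 − 8.44) / (119.0 − 3.664) = 4.215/115.3 = 0.03655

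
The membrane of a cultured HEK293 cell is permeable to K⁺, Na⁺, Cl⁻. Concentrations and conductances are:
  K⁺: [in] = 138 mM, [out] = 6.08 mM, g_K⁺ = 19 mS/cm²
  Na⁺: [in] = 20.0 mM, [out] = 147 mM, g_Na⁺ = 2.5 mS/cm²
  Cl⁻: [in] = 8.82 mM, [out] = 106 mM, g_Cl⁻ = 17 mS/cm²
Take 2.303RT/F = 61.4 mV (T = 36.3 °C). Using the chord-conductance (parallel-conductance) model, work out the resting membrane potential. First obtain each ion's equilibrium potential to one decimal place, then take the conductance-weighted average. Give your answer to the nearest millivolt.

E_K⁺ = (61.4/1)·log₁₀(6.08/138) = -83.3 mV
E_Na⁺ = (61.4/1)·log₁₀(147/20.0) = 53.2 mV
E_Cl⁻ = (61.4/-1)·log₁₀(106/8.82) = -66.3 mV
Vm = (Σ gᵢEᵢ)/(Σ gᵢ) = (19·-83.3 + 2.5·53.2 + 17·-66.3) / (19 + 2.5 + 17)
= -2576.80 / 38.5 = -66.93 mV

-67 mV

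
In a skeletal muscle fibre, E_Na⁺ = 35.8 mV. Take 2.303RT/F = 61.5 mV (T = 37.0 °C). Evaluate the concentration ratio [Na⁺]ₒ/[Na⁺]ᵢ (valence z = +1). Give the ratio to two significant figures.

3.8

log₁₀([out]/[in]) = E·z/(61.5) = 35.8 × 1 / 61.5 = 0.5821
[out]/[in] = 10^(0.5821) = 3.82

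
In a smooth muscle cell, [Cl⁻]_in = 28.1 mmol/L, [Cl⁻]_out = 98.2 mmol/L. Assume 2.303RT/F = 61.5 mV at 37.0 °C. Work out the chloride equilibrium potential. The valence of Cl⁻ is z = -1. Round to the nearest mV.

-33 mV

E = (61.5/z) · log₁₀([Cl⁻]_out/[Cl⁻]_in) with z = -1.
For an anion, dividing by z = -1 reverses the sign.
= (61.5/-1) · log₁₀(98.2/28.1) = -61.50 · log₁₀(3.495)
= -61.50 · (0.5434) = -33.42 mV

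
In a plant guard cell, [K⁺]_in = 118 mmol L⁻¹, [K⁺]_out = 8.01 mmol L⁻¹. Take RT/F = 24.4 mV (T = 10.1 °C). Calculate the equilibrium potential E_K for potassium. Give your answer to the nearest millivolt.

E = (24.4/z) · ln([K⁺]_out/[K⁺]_in) with z = +1.
= (24.4/1) · ln(8.01/118) = 24.40 · ln(0.06788)
= 24.40 · (-2.6900) = -65.64 mV

-66 mV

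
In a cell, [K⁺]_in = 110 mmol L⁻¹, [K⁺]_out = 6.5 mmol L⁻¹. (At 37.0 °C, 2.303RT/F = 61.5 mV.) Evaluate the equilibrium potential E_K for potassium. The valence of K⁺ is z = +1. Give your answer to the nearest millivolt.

-76 mV

E = (61.5/z) · log₁₀([K⁺]_out/[K⁺]_in) with z = +1.
= (61.5/1) · log₁₀(6.5/110) = 61.50 · log₁₀(0.05909)
= 61.50 · (-1.2285) = -75.55 mV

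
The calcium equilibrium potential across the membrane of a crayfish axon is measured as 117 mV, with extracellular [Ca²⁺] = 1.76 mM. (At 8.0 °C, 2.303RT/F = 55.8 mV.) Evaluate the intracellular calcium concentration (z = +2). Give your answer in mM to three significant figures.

Nernst: E = (55.8/2) · log₁₀([out]/[in]), so log₁₀([out]/[in]) = 117.0 × 2 / 55.8 = 4.1935.
[out]/[in] = 10^(4.1935) = 1.562e+04.
[in] = 1.76 / 1.562e+04 = 0.0001127 mM.

0.000113 mM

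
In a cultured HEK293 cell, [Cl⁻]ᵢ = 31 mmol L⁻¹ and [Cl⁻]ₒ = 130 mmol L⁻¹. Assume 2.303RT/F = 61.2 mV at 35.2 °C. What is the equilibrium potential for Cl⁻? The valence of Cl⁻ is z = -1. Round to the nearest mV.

-38 mV

E = (61.2/z) · log₁₀([Cl⁻]_out/[Cl⁻]_in) with z = -1.
For an anion, dividing by z = -1 reverses the sign.
= (61.2/-1) · log₁₀(130/31) = -61.20 · log₁₀(4.194)
= -61.20 · (0.6226) = -38.10 mV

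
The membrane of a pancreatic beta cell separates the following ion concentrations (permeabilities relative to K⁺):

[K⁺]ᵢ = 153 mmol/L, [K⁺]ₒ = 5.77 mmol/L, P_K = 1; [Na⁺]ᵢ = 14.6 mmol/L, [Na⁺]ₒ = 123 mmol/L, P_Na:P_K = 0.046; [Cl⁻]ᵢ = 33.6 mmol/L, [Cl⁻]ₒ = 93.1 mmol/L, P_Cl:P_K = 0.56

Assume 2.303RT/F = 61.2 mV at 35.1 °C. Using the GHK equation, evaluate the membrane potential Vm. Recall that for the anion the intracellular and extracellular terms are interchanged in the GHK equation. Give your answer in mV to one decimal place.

Vm = 61.2 · log₁₀[(Σ P·[cation]ₒ + Σ P·[anion]ᵢ) / (Σ P·[cation]ᵢ + Σ P·[anion]ₒ)]
Numerator = 1×5.77 + 0.046×123 + 0.56×33.6 = 30.24
Denominator = 1×153 + 0.046×14.6 + 0.56×93.1 = 205.8
Vm = 61.2 · log₁₀(0.14695) = 61.2 × (-0.8328) = -50.97 mV

-51.0 mV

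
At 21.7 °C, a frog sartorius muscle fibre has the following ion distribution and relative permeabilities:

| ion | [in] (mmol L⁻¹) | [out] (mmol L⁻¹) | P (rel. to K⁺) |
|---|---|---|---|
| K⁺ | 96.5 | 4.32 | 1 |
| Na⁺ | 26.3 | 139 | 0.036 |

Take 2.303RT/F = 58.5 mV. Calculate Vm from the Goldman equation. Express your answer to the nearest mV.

-60 mV

Vm = 58.5 · log₁₀[(Σ P·[cation]ₒ + Σ P·[anion]ᵢ) / (Σ P·[cation]ᵢ + Σ P·[anion]ₒ)]
Numerator = 1×4.32 + 0.036×139 = 9.324
Denominator = 1×96.5 + 0.036×26.3 = 97.45
Vm = 58.5 · log₁₀(0.095683) = 58.5 × (-1.0192) = -59.62 mV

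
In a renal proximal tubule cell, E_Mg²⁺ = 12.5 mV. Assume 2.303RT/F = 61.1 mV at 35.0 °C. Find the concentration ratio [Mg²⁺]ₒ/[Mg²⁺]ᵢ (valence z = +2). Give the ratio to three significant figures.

log₁₀([out]/[in]) = E·z/(61.1) = 12.5 × 2 / 61.1 = 0.4092
[out]/[in] = 10^(0.4092) = 2.565

2.57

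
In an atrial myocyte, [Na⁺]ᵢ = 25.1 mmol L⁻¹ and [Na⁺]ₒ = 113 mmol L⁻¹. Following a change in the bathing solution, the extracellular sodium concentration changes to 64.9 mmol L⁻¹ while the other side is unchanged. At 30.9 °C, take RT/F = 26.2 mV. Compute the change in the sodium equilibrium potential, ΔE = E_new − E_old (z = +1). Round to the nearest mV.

-15 mV

E_old = (26.2/1)·ln(113/25.1) = 39.42 mV
E_new = (26.2/1)·ln(64.9/25.1) = 24.89 mV
ΔE = 24.89 − (39.42) = -14.53 mV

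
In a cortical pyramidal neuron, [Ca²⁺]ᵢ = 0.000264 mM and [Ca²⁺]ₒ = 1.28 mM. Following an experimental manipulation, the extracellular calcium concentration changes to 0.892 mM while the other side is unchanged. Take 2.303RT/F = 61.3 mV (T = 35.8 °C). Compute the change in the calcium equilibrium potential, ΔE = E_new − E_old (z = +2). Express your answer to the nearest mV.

-5 mV

E_old = (61.3/2)·log₁₀(1.28/0.000264) = 112.96 mV
E_new = (61.3/2)·log₁₀(0.892/0.000264) = 108.16 mV
ΔE = 108.16 − (112.96) = -4.81 mV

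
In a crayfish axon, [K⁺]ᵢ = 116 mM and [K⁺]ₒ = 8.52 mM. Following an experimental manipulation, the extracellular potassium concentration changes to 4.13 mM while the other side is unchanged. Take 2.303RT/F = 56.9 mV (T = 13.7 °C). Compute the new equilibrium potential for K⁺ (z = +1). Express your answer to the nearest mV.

After the shift: [K⁺]_out = 4.13, [K⁺]_in = 116 mM.
E_new = (56.9/1)·log₁₀(4.13/116) = 56.90 · (-1.4485) = -82.42 mV

-82 mV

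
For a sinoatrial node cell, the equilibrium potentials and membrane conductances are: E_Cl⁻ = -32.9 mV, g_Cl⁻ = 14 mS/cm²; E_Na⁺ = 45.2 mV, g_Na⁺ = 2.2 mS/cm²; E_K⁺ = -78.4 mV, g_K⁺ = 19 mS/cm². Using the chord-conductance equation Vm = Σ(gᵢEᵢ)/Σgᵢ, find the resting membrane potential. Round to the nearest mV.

Σ gᵢEᵢ = 14·(-32.9) + 2.2·(45.2) + 19·(-78.4) = -1850.76
Σ gᵢ = 14 + 2.2 + 19 = 35.2
Vm = -1850.76 / 35.2 = -52.58 mV

-53 mV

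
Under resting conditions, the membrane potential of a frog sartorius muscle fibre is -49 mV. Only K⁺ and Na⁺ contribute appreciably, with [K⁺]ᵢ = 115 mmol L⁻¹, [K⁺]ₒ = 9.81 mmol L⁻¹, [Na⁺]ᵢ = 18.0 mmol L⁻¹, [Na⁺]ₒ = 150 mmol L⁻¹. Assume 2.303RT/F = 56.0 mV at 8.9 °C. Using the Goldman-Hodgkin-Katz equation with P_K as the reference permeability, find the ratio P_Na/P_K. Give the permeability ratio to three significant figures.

Let α = P_Na/P_K. GHK: Vm = 56.0·log₁₀[(Kₒ + α·Naₒ)/(Kᵢ + α·Naᵢ)].
10^(Vm/56.0) = 10^(-49.0/56.0) = 0.13335
So 0.13335·(Kᵢ + α·Naᵢ) = Kₒ + α·Naₒ → α = (0.13335·115.0 − 9.81) / (150.0 − 0.13335·18.0)
α = (15.34 − 9.81) / (150.0 − 2.4) = 5.525/147.6 = 0.03744

0.0374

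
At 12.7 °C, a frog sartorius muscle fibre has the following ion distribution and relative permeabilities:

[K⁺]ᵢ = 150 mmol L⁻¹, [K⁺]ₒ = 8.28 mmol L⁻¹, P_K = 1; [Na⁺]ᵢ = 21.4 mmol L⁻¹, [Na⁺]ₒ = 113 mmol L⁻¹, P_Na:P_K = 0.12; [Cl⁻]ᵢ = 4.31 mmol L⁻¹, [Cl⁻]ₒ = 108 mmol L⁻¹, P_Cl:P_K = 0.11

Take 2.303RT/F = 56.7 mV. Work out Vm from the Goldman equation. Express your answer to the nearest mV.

-49 mV

Vm = 56.7 · log₁₀[(Σ P·[cation]ₒ + Σ P·[anion]ᵢ) / (Σ P·[cation]ᵢ + Σ P·[anion]ₒ)]
Numerator = 1×8.28 + 0.12×113 + 0.11×4.31 = 22.31
Denominator = 1×150 + 0.12×21.4 + 0.11×108 = 164.4
Vm = 56.7 · log₁₀(0.13569) = 56.7 × (-0.8674) = -49.18 mV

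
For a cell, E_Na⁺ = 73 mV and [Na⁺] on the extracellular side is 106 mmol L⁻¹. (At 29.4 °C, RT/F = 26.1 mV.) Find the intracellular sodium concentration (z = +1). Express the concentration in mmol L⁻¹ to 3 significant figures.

6.47 mmol L⁻¹

Nernst: E = (26.1/1) · ln([out]/[in]), so ln([out]/[in]) = 73.0 × 1 / 26.1 = 2.7969.
[out]/[in] = e^(2.7969) = 16.39.
[in] = 106 / 16.39 = 6.466 mmol L⁻¹.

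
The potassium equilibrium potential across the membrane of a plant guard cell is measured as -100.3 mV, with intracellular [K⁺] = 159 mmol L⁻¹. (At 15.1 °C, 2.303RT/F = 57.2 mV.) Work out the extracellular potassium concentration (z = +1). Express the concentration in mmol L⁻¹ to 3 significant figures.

Nernst: E = (57.2/1) · log₁₀([out]/[in]), so log₁₀([out]/[in]) = -100.3 × 1 / 57.2 = -1.7535.
[out]/[in] = 10^(-1.7535) = 0.01764.
[out] = 0.01764 × 159 = 2.805 mmol L⁻¹.

2.80 mmol L⁻¹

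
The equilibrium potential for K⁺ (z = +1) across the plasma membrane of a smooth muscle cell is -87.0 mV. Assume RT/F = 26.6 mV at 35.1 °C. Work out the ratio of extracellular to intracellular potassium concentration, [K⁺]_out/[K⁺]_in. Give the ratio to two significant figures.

0.038

ln([out]/[in]) = E·z/(26.6) = -87.0 × 1 / 26.6 = -3.2707
[out]/[in] = e^(-3.2707) = 0.03798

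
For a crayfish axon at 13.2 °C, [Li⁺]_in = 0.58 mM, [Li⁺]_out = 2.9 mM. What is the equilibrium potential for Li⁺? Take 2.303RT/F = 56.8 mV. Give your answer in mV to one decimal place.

E = (56.8/z) · log₁₀([Li⁺]_out/[Li⁺]_in) with z = +1.
= (56.8/1) · log₁₀(2.9/0.58) = 56.80 · log₁₀(5)
= 56.80 · (0.6990) = 39.70 mV

39.7 mV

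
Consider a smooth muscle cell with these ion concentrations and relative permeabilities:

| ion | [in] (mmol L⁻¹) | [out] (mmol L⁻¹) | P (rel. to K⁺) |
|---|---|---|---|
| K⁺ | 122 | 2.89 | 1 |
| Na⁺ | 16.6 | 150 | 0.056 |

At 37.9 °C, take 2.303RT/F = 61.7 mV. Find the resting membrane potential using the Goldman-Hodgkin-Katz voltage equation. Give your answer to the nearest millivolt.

-64 mV

Vm = 61.7 · log₁₀[(Σ P·[cation]ₒ + Σ P·[anion]ᵢ) / (Σ P·[cation]ᵢ + Σ P·[anion]ₒ)]
Numerator = 1×2.89 + 0.056×150 = 11.29
Denominator = 1×122 + 0.056×16.6 = 122.9
Vm = 61.7 · log₁₀(0.091841) = 61.7 × (-1.0370) = -63.98 mV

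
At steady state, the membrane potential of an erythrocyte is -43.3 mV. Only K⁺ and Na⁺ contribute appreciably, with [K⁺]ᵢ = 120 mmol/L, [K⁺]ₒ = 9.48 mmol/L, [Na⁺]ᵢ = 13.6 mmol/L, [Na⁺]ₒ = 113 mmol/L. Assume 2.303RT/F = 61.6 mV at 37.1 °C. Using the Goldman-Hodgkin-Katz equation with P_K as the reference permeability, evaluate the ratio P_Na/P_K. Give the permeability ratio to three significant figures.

Let α = P_Na/P_K. GHK: Vm = 61.6·log₁₀[(Kₒ + α·Naₒ)/(Kᵢ + α·Naᵢ)].
10^(Vm/61.6) = 10^(-43.3/61.6) = 0.19819
So 0.19819·(Kᵢ + α·Naᵢ) = Kₒ + α·Naₒ → α = (0.19819·120.0 − 9.48) / (113.0 − 0.19819·13.6)
α = (23.78 − 9.48) / (113.0 − 2.695) = 14.3/110.3 = 0.1297

0.130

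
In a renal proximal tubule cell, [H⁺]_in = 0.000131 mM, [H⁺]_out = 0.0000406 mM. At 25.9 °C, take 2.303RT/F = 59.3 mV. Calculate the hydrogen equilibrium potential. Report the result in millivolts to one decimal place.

-30.2 mV

E = (59.3/z) · log₁₀([H⁺]_out/[H⁺]_in) with z = +1.
= (59.3/1) · log₁₀(0.0000406/0.000131) = 59.30 · log₁₀(0.3099)
= 59.30 · (-0.5087) = -30.17 mV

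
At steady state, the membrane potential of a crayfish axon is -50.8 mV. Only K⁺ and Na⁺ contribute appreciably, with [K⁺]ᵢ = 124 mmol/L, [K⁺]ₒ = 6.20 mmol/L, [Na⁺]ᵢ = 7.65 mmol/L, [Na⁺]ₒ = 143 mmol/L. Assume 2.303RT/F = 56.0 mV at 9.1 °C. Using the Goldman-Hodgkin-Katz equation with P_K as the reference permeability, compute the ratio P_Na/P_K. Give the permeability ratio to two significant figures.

0.064

Let α = P_Na/P_K. GHK: Vm = 56.0·log₁₀[(Kₒ + α·Naₒ)/(Kᵢ + α·Naᵢ)].
10^(Vm/56.0) = 10^(-50.8/56.0) = 0.12384
So 0.12384·(Kᵢ + α·Naᵢ) = Kₒ + α·Naₒ → α = (0.12384·124.0 − 6.2) / (143.0 − 0.12384·7.65)
α = (15.36 − 6.2) / (143.0 − 0.9474) = 9.156/142.1 = 0.06446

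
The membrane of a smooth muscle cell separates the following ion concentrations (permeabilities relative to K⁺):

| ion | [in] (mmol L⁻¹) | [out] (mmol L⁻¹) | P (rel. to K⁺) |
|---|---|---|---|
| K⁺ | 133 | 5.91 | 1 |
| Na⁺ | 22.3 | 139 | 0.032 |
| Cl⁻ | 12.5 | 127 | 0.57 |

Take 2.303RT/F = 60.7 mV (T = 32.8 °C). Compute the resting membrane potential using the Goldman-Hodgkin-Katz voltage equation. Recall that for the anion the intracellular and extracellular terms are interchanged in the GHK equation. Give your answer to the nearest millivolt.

-65 mV

Vm = 60.7 · log₁₀[(Σ P·[cation]ₒ + Σ P·[anion]ᵢ) / (Σ P·[cation]ᵢ + Σ P·[anion]ₒ)]
Numerator = 1×5.91 + 0.032×139 + 0.57×12.5 = 17.48
Denominator = 1×133 + 0.032×22.3 + 0.57×127 = 206.1
Vm = 60.7 · log₁₀(0.084826) = 60.7 × (-1.0715) = -65.04 mV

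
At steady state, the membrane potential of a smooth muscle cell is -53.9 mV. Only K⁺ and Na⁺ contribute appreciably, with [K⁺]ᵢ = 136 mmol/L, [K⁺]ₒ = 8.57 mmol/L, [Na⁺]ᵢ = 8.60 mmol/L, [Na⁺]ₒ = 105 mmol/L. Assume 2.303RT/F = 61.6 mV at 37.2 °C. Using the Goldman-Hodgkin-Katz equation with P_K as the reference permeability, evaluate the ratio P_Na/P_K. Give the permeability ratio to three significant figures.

Let α = P_Na/P_K. GHK: Vm = 61.6·log₁₀[(Kₒ + α·Naₒ)/(Kᵢ + α·Naᵢ)].
10^(Vm/61.6) = 10^(-53.9/61.6) = 0.13335
So 0.13335·(Kᵢ + α·Naᵢ) = Kₒ + α·Naₒ → α = (0.13335·136.0 − 8.57) / (105.0 − 0.13335·8.6)
α = (18.14 − 8.57) / (105.0 − 1.147) = 9.566/103.9 = 0.09211

0.0921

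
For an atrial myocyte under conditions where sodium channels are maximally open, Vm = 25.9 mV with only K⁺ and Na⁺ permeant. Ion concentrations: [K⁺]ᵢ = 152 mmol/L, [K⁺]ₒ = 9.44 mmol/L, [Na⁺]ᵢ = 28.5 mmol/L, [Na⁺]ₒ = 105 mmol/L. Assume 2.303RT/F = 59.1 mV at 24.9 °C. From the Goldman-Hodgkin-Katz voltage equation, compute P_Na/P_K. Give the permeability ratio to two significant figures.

15

Let α = P_Na/P_K. GHK: Vm = 59.1·log₁₀[(Kₒ + α·Naₒ)/(Kᵢ + α·Naᵢ)].
10^(Vm/59.1) = 10^(25.9/59.1) = 2.7431
So 2.7431·(Kᵢ + α·Naᵢ) = Kₒ + α·Naₒ → α = (2.7431·152.0 − 9.44) / (105.0 − 2.7431·28.5)
α = (416.9 − 9.44) / (105.0 − 78.18) = 407.5/26.82 = 15.19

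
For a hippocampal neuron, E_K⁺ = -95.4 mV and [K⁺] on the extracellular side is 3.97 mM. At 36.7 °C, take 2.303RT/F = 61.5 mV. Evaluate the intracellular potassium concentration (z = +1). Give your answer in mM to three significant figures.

141 mM

Nernst: E = (61.5/1) · log₁₀([out]/[in]), so log₁₀([out]/[in]) = -95.4 × 1 / 61.5 = -1.5512.
[out]/[in] = 10^(-1.5512) = 0.0281.
[in] = 3.97 / 0.0281 = 141.3 mM.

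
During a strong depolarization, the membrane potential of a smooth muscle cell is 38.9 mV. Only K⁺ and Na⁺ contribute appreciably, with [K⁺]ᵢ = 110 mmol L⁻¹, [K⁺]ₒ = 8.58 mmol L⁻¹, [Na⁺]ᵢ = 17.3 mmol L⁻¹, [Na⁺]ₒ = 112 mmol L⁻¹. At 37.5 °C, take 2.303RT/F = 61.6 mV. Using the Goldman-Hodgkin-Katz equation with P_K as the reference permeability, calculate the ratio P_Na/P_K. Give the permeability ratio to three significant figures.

Let α = P_Na/P_K. GHK: Vm = 61.6·log₁₀[(Kₒ + α·Naₒ)/(Kᵢ + α·Naᵢ)].
10^(Vm/61.6) = 10^(38.9/61.6) = 4.2805
So 4.2805·(Kᵢ + α·Naᵢ) = Kₒ + α·Naₒ → α = (4.2805·110.0 − 8.58) / (112.0 − 4.2805·17.3)
α = (470.9 − 8.58) / (112.0 − 74.05) = 462.3/37.95 = 12.18

12.2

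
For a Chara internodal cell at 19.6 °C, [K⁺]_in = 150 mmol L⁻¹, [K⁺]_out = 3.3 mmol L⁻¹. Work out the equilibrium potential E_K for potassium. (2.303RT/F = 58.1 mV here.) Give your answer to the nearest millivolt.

E = (58.1/z) · log₁₀([K⁺]_out/[K⁺]_in) with z = +1.
= (58.1/1) · log₁₀(3.3/150) = 58.10 · log₁₀(0.022)
= 58.10 · (-1.6576) = -96.31 mV

-96 mV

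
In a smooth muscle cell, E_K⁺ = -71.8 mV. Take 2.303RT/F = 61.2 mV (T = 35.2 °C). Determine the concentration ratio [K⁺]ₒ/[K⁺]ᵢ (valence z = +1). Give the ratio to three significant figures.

0.0671

log₁₀([out]/[in]) = E·z/(61.2) = -71.8 × 1 / 61.2 = -1.1732
[out]/[in] = 10^(-1.1732) = 0.06711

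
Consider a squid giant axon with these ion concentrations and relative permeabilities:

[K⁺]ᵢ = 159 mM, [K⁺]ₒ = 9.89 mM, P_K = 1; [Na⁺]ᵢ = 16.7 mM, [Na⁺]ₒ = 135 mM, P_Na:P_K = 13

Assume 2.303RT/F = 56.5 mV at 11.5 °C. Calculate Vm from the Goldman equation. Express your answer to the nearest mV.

Vm = 56.5 · log₁₀[(Σ P·[cation]ₒ + Σ P·[anion]ᵢ) / (Σ P·[cation]ᵢ + Σ P·[anion]ₒ)]
Numerator = 1×9.89 + 13×135 = 1765
Denominator = 1×159 + 13×16.7 = 376.1
Vm = 56.5 · log₁₀(4.6926) = 56.5 × (0.6714) = 37.93 mV

38 mV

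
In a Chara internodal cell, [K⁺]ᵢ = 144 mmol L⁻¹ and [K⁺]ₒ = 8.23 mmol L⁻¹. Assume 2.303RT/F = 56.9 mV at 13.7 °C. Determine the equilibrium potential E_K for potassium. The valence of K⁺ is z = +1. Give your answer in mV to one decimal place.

-70.7 mV

E = (56.9/z) · log₁₀([K⁺]_out/[K⁺]_in) with z = +1.
= (56.9/1) · log₁₀(8.23/144) = 56.90 · log₁₀(0.05715)
= 56.90 · (-1.2430) = -70.72 mV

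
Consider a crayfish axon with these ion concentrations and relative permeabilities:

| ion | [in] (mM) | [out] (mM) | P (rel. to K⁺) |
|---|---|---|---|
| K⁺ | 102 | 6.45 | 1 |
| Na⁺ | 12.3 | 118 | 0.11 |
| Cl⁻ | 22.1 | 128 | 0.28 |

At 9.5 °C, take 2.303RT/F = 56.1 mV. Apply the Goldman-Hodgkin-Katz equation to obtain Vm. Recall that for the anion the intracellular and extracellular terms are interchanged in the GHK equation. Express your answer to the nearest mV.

Vm = 56.1 · log₁₀[(Σ P·[cation]ₒ + Σ P·[anion]ᵢ) / (Σ P·[cation]ᵢ + Σ P·[anion]ₒ)]
Numerator = 1×6.45 + 0.11×118 + 0.28×22.1 = 25.62
Denominator = 1×102 + 0.11×12.3 + 0.28×128 = 139.2
Vm = 56.1 · log₁₀(0.18405) = 56.1 × (-0.7351) = -41.24 mV

-41 mV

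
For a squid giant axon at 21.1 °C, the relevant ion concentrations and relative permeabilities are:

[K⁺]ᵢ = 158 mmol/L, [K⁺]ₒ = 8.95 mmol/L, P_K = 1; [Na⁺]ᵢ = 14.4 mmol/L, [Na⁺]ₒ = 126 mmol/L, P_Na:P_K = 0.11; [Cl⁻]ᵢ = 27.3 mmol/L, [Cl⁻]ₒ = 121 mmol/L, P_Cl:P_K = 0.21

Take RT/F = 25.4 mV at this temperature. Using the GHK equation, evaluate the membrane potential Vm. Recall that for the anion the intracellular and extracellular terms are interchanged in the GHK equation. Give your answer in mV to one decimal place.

-47.5 mV

Vm = 25.4 · ln[(Σ P·[cation]ₒ + Σ P·[anion]ᵢ) / (Σ P·[cation]ᵢ + Σ P·[anion]ₒ)]
Numerator = 1×8.95 + 0.11×126 + 0.21×27.3 = 28.54
Denominator = 1×158 + 0.11×14.4 + 0.21×121 = 185
Vm = 25.4 · ln(0.15429) = 25.4 × (-1.8689) = -47.47 mV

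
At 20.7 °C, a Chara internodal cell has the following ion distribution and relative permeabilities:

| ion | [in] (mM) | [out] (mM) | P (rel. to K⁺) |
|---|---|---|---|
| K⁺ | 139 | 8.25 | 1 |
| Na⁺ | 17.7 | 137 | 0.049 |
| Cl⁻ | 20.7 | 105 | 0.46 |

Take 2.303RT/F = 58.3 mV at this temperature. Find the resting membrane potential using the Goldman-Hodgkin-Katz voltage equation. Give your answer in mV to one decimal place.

Vm = 58.3 · log₁₀[(Σ P·[cation]ₒ + Σ P·[anion]ᵢ) / (Σ P·[cation]ᵢ + Σ P·[anion]ₒ)]
Numerator = 1×8.25 + 0.049×137 + 0.46×20.7 = 24.48
Denominator = 1×139 + 0.049×17.7 + 0.46×105 = 188.2
Vm = 58.3 · log₁₀(0.13012) = 58.3 × (-0.8856) = -51.63 mV

-51.6 mV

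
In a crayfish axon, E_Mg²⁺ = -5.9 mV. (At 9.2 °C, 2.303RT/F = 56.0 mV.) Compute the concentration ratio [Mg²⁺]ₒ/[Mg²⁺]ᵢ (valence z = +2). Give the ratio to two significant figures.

log₁₀([out]/[in]) = E·z/(56.0) = -5.9 × 2 / 56.0 = -0.2107
[out]/[in] = 10^(-0.2107) = 0.6156

0.62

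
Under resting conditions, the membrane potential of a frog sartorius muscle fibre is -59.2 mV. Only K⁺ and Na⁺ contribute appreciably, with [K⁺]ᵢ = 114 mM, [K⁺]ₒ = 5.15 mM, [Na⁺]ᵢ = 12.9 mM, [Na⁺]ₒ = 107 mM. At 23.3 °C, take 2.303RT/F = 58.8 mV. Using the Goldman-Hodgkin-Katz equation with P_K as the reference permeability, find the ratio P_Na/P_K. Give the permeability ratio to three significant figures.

Let α = P_Na/P_K. GHK: Vm = 58.8·log₁₀[(Kₒ + α·Naₒ)/(Kᵢ + α·Naᵢ)].
10^(Vm/58.8) = 10^(-59.2/58.8) = 0.098446
So 0.098446·(Kᵢ + α·Naᵢ) = Kₒ + α·Naₒ → α = (0.098446·114.0 − 5.15) / (107.0 − 0.098446·12.9)
α = (11.22 − 5.15) / (107.0 − 1.27) = 6.073/105.7 = 0.05744

0.0574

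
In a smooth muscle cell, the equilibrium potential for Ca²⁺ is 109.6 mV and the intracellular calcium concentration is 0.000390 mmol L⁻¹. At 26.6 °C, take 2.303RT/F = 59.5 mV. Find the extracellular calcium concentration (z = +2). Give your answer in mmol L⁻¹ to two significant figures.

1.9 mmol L⁻¹

Nernst: E = (59.5/2) · log₁₀([out]/[in]), so log₁₀([out]/[in]) = 109.6 × 2 / 59.5 = 3.6840.
[out]/[in] = 10^(3.6840) = 4831.
[out] = 4831 × 0.000390 = 1.884 mmol L⁻¹.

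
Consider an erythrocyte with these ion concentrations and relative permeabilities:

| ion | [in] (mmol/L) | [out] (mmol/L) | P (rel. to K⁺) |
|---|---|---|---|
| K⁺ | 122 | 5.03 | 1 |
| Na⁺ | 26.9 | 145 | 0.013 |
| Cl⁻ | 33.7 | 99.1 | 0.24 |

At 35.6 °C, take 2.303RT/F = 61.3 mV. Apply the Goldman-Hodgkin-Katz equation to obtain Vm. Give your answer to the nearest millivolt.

-61 mV

Vm = 61.3 · log₁₀[(Σ P·[cation]ₒ + Σ P·[anion]ᵢ) / (Σ P·[cation]ᵢ + Σ P·[anion]ₒ)]
Numerator = 1×5.03 + 0.013×145 + 0.24×33.7 = 15
Denominator = 1×122 + 0.013×26.9 + 0.24×99.1 = 146.1
Vm = 61.3 · log₁₀(0.10267) = 61.3 × (-0.9886) = -60.60 mV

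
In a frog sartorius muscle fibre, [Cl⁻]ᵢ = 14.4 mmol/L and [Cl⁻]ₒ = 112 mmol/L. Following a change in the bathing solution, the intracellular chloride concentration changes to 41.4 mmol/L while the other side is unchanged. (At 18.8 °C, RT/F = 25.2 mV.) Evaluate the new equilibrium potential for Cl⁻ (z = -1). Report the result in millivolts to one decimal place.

After the shift: [Cl⁻]_out = 112, [Cl⁻]_in = 41.4 mmol/L.
E_new = (25.2/-1)·ln(112/41.4) = -25.20 · (0.9952) = -25.08 mV

-25.1 mV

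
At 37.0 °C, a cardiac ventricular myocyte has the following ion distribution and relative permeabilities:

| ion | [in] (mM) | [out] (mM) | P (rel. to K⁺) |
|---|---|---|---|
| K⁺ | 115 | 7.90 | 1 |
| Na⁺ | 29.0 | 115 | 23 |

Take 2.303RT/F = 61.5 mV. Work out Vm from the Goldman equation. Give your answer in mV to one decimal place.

32.6 mV

Vm = 61.5 · log₁₀[(Σ P·[cation]ₒ + Σ P·[anion]ᵢ) / (Σ P·[cation]ᵢ + Σ P·[anion]ₒ)]
Numerator = 1×7.90 + 23×115 = 2653
Denominator = 1×115 + 23×29.0 = 782
Vm = 61.5 · log₁₀(3.3925) = 61.5 × (0.5305) = 32.63 mV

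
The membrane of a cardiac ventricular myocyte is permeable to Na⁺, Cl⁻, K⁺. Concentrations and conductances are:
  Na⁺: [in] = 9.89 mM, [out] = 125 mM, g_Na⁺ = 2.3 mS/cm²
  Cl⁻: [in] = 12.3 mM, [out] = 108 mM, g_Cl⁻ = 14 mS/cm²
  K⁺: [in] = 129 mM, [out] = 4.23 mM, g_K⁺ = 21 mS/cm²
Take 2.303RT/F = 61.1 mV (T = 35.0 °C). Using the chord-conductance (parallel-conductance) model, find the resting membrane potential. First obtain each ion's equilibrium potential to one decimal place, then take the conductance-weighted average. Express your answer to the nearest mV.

E_Na⁺ = (61.1/1)·log₁₀(125/9.89) = 67.3 mV
E_Cl⁻ = (61.1/-1)·log₁₀(108/12.3) = -57.6 mV
E_K⁺ = (61.1/1)·log₁₀(4.23/129) = -90.7 mV
Vm = (Σ gᵢEᵢ)/(Σ gᵢ) = (2.3·67.3 + 14·-57.6 + 21·-90.7) / (2.3 + 14 + 21)
= -2556.31 / 37.3 = -68.53 mV

-69 mV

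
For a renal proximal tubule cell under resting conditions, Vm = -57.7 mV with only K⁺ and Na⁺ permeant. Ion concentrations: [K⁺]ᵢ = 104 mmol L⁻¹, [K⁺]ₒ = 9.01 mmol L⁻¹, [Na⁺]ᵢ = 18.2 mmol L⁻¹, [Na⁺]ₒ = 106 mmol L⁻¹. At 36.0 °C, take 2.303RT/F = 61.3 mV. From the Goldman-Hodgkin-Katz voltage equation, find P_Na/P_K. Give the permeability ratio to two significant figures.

0.028

Let α = P_Na/P_K. GHK: Vm = 61.3·log₁₀[(Kₒ + α·Naₒ)/(Kᵢ + α·Naᵢ)].
10^(Vm/61.3) = 10^(-57.7/61.3) = 0.11448
So 0.11448·(Kᵢ + α·Naᵢ) = Kₒ + α·Naₒ → α = (0.11448·104.0 − 9.01) / (106.0 − 0.11448·18.2)
α = (11.91 − 9.01) / (106.0 − 2.084) = 2.896/103.9 = 0.02787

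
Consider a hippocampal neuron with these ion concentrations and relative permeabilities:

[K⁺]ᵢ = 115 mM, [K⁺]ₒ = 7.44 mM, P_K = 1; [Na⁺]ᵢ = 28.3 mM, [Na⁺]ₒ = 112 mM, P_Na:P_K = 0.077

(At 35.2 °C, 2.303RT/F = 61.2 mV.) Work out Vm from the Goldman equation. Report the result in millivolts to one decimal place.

-52.8 mV

Vm = 61.2 · log₁₀[(Σ P·[cation]ₒ + Σ P·[anion]ᵢ) / (Σ P·[cation]ᵢ + Σ P·[anion]ₒ)]
Numerator = 1×7.44 + 0.077×112 = 16.06
Denominator = 1×115 + 0.077×28.3 = 117.2
Vm = 61.2 · log₁₀(0.13709) = 61.2 × (-0.8630) = -52.82 mV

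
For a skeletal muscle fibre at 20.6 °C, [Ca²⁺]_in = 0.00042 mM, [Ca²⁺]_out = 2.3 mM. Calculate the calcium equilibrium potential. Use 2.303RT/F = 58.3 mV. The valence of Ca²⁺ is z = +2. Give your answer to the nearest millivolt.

109 mV

E = (58.3/z) · log₁₀([Ca²⁺]_out/[Ca²⁺]_in) with z = +2.
= (58.3/2) · log₁₀(2.3/0.00042) = 29.15 · log₁₀(5476)
= 29.15 · (3.7385) = 108.98 mV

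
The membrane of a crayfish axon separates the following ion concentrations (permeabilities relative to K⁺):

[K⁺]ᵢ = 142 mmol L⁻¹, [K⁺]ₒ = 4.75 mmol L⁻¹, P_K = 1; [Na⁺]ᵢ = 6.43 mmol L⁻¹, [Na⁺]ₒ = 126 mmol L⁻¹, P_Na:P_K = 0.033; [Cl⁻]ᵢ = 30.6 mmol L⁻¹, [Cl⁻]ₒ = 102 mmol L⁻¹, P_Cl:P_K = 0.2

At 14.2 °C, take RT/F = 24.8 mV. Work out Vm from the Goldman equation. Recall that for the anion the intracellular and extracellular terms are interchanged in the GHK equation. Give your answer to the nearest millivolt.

Vm = 24.8 · ln[(Σ P·[cation]ₒ + Σ P·[anion]ᵢ) / (Σ P·[cation]ᵢ + Σ P·[anion]ₒ)]
Numerator = 1×4.75 + 0.033×126 + 0.2×30.6 = 15.03
Denominator = 1×142 + 0.033×6.43 + 0.2×102 = 162.6
Vm = 24.8 · ln(0.092416) = 24.8 × (-2.3815) = -59.06 mV

-59 mV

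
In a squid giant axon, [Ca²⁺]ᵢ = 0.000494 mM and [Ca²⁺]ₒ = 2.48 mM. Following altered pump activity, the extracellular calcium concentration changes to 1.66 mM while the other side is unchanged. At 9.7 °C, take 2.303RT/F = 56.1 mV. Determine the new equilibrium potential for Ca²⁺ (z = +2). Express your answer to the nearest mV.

After the shift: [Ca²⁺]_out = 1.66, [Ca²⁺]_in = 0.000494 mM.
E_new = (56.1/2)·log₁₀(1.66/0.000494) = 28.05 · (3.5264) = 98.91 mV

99 mV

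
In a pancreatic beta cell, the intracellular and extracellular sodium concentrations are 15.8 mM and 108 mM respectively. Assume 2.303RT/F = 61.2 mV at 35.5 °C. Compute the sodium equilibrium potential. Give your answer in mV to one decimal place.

E = (61.2/z) · log₁₀([Na⁺]_out/[Na⁺]_in) with z = +1.
= (61.2/1) · log₁₀(108/15.8) = 61.20 · log₁₀(6.835)
= 61.20 · (0.8348) = 51.09 mV

51.1 mV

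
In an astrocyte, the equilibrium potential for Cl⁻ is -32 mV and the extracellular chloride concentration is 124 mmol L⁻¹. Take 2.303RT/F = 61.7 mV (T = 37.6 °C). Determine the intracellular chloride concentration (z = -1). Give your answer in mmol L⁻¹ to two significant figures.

Nernst: E = (61.7/-1) · log₁₀([out]/[in]), so log₁₀([out]/[in]) = -32.0 × -1 / 61.7 = 0.5186.
[out]/[in] = 10^(0.5186) = 3.301.
[in] = 124 / 3.301 = 37.56 mmol L⁻¹.

38 mmol L⁻¹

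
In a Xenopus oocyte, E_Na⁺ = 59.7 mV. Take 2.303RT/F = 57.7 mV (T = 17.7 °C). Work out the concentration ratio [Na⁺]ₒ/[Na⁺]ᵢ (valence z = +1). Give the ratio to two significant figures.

log₁₀([out]/[in]) = E·z/(57.7) = 59.7 × 1 / 57.7 = 1.0347
[out]/[in] = 10^(1.0347) = 10.83

11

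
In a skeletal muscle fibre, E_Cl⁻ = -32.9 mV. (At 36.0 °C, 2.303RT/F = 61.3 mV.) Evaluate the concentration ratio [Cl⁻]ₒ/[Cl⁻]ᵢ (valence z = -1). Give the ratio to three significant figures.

3.44

log₁₀([out]/[in]) = E·z/(61.3) = -32.9 × -1 / 61.3 = 0.5367
[out]/[in] = 10^(0.5367) = 3.441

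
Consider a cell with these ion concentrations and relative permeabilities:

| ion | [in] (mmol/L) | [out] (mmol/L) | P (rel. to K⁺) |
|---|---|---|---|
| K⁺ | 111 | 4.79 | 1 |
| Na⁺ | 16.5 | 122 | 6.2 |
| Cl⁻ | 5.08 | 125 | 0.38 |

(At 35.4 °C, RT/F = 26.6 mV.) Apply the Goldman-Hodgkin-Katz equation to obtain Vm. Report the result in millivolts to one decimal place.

Vm = 26.6 · ln[(Σ P·[cation]ₒ + Σ P·[anion]ᵢ) / (Σ P·[cation]ᵢ + Σ P·[anion]ₒ)]
Numerator = 1×4.79 + 6.2×122 + 0.38×5.08 = 763.1
Denominator = 1×111 + 6.2×16.5 + 0.38×125 = 260.8
Vm = 26.6 · ln(2.9261) = 26.6 × (1.0737) = 28.56 mV

28.6 mV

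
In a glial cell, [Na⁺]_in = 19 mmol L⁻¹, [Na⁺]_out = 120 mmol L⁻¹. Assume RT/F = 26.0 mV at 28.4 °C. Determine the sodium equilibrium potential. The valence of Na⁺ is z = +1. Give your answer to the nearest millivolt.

48 mV

E = (26.0/z) · ln([Na⁺]_out/[Na⁺]_in) with z = +1.
= (26.0/1) · ln(120/19) = 26.00 · ln(6.316)
= 26.00 · (1.8431) = 47.92 mV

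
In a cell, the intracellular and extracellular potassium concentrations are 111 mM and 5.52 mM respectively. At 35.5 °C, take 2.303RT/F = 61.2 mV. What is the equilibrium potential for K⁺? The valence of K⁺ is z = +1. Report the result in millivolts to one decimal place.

E = (61.2/z) · log₁₀([K⁺]_out/[K⁺]_in) with z = +1.
= (61.2/1) · log₁₀(5.52/111) = 61.20 · log₁₀(0.04973)
= 61.20 · (-1.3034) = -79.77 mV

-79.8 mV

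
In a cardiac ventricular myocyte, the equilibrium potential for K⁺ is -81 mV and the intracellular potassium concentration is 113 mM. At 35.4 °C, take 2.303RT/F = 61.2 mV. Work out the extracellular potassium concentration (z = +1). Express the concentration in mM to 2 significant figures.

5.4 mM

Nernst: E = (61.2/1) · log₁₀([out]/[in]), so log₁₀([out]/[in]) = -81.0 × 1 / 61.2 = -1.3235.
[out]/[in] = 10^(-1.3235) = 0.04748.
[out] = 0.04748 × 113 = 5.365 mM.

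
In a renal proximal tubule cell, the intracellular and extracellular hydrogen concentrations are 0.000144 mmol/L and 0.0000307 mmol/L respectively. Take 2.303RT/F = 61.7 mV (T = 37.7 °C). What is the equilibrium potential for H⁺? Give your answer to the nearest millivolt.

E = (61.7/z) · log₁₀([H⁺]_out/[H⁺]_in) with z = +1.
= (61.7/1) · log₁₀(0.0000307/0.000144) = 61.70 · log₁₀(0.2132)
= 61.70 · (-0.6712) = -41.41 mV

-41 mV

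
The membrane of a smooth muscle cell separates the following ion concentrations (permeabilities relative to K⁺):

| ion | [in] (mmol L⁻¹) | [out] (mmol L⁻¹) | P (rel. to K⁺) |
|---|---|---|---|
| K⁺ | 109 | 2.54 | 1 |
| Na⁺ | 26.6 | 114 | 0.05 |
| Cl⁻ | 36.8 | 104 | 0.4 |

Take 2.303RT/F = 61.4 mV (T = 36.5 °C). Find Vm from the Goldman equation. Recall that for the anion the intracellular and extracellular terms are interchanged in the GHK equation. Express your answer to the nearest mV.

Vm = 61.4 · log₁₀[(Σ P·[cation]ₒ + Σ P·[anion]ᵢ) / (Σ P·[cation]ᵢ + Σ P·[anion]ₒ)]
Numerator = 1×2.54 + 0.05×114 + 0.4×36.8 = 22.96
Denominator = 1×109 + 0.05×26.6 + 0.4×104 = 151.9
Vm = 61.4 · log₁₀(0.15112) = 61.4 × (-0.8207) = -50.39 mV

-50 mV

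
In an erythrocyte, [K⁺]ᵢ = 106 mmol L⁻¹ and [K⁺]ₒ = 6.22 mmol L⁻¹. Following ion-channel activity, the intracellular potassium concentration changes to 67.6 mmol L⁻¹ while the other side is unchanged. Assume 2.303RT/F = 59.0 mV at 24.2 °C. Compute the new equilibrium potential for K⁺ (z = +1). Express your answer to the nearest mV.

After the shift: [K⁺]_out = 6.22, [K⁺]_in = 67.6 mmol L⁻¹.
E_new = (59.0/1)·log₁₀(6.22/67.6) = 59.00 · (-1.0362) = -61.13 mV

-61 mV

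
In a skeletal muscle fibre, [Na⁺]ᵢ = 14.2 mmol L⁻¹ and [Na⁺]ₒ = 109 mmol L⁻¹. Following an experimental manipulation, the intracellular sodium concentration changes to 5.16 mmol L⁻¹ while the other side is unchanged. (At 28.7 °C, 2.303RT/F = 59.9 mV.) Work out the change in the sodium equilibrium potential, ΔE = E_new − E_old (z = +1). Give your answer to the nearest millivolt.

26 mV

E_old = (59.9/1)·log₁₀(109/14.2) = 53.02 mV
E_new = (59.9/1)·log₁₀(109/5.16) = 79.35 mV
ΔE = 79.35 − (53.02) = 26.33 mV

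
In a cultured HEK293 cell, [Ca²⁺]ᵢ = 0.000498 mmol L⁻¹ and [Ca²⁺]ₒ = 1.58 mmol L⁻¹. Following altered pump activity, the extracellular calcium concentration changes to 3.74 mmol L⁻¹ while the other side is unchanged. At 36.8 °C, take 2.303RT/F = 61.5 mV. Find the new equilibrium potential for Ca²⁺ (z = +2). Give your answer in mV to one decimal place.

After the shift: [Ca²⁺]_out = 3.74, [Ca²⁺]_in = 0.000498 mmol L⁻¹.
E_new = (61.5/2)·log₁₀(3.74/0.000498) = 30.75 · (3.8756) = 119.18 mV

119.2 mV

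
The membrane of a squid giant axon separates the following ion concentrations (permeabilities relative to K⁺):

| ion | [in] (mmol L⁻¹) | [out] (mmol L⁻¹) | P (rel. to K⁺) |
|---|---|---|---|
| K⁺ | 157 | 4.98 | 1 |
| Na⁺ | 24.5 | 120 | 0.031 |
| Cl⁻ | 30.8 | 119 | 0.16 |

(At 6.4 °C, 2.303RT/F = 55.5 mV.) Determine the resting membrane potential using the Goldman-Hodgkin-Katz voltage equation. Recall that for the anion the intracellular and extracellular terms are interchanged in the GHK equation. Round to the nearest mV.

-62 mV

Vm = 55.5 · log₁₀[(Σ P·[cation]ₒ + Σ P·[anion]ᵢ) / (Σ P·[cation]ᵢ + Σ P·[anion]ₒ)]
Numerator = 1×4.98 + 0.031×120 + 0.16×30.8 = 13.63
Denominator = 1×157 + 0.031×24.5 + 0.16×119 = 176.8
Vm = 55.5 · log₁₀(0.077082) = 55.5 × (-1.1130) = -61.77 mV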